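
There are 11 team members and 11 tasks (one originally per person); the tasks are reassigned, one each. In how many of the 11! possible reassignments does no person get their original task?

14684570

Use !n = n·!(n-1) + (-1)^n.
!11 = 11·1334961 - 1 = 14684570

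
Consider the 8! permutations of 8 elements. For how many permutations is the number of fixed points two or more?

10655

# with exactly i fixed is C(8,i)·!(8-i); sum over i=2..8:
  i=2: C(8,2)·!6 = 28·265 = 7420
  i=3: C(8,3)·!5 = 56·44 = 2464
  i=4: C(8,4)·!4 = 70·9 = 630
  i=5: C(8,5)·!3 = 56·2 = 112
  i=6: C(8,6)·!2 = 28·1 = 28
  i=7: C(8,7)·!1 = 8·0 = 0
  i=8: C(8,8)·!0 = 1·1 = 1
Total = 10655.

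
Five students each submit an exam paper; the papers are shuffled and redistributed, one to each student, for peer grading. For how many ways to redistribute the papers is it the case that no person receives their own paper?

The subfactorial !5 = [5!/e] (nearest integer).
5! = 120, and 120/e ≈ 44.15, so !5 = 44.

44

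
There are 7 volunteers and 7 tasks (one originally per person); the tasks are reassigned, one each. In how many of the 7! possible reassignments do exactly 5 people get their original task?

21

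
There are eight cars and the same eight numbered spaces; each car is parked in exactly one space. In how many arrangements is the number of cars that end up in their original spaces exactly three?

2464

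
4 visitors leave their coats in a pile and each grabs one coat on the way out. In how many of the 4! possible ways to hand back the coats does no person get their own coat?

The subfactorial !4 = [4!/e] (nearest integer).
4! = 24, and 24/e ≈ 8.83, so !4 = 9.

9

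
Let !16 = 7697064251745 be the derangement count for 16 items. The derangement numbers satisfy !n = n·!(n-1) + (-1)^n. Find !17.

!17 = 17·7697064251745 - 1 = 130850092279664.

130850092279664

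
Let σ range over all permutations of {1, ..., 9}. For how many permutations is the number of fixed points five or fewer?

Sum C(9,i)·!(9-i) for i = 0..5:
  i=0: C(9,0)·!9 = 1·133496 = 133496
  i=1: C(9,1)·!8 = 9·14833 = 133497
  i=2: C(9,2)·!7 = 36·1854 = 66744
  i=3: C(9,3)·!6 = 84·265 = 22260
  i=4: C(9,4)·!5 = 126·44 = 5544
  i=5: C(9,5)·!4 = 126·9 = 1134
Total = 362675.

362675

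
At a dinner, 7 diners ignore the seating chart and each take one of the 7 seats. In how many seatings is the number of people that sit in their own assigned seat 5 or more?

Sum C(7,i)·!(7-i) for i = 5..7:
  i=5: C(7,5)·!2 = 21·1 = 21
  i=6: C(7,6)·!1 = 7·0 = 0
  i=7: C(7,7)·!0 = 1·1 = 1
Total = 22.

22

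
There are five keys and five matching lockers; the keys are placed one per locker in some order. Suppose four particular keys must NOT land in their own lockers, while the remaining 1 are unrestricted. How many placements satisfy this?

Let A_j be the event that the j-th constrained one is fixed. By inclusion-exclusion over the 4 events:
Σ_{j=0}^{4} (-1)^j C(4,j)(5-j)!
= C(4,0)·5! - C(4,1)·4! + C(4,2)·3! - C(4,3)·2! + C(4,4)·1!
= 120 - 96 + 36 - 8 + 1
= 53

53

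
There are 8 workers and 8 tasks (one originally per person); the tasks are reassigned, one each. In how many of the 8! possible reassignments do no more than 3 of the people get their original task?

39549

# with exactly i fixed is C(8,i)·!(8-i); sum over i=0..3:
  i=0: C(8,0)·!8 = 1·14833 = 14833
  i=1: C(8,1)·!7 = 8·1854 = 14832
  i=2: C(8,2)·!6 = 28·265 = 7420
  i=3: C(8,3)·!5 = 56·44 = 2464
Total = 39549.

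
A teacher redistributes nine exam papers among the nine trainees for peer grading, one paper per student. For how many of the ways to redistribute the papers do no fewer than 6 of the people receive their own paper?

205

Sum C(9,i)·!(9-i) for i = 6..9:
  i=6: C(9,6)·!3 = 84·2 = 168
  i=7: C(9,7)·!2 = 36·1 = 36
  i=8: C(9,8)·!1 = 9·0 = 0
  i=9: C(9,9)·!0 = 1·1 = 1
Total = 205.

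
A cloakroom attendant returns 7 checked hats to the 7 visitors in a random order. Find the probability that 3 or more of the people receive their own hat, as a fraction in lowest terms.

407/5040

Favorable outcomes: Σ_{i≥3} C(7,i)·!(7-i) = 35·9 + 35·2 + 21·1 + 7·0 + 1·1 = 407.
Total outcomes: 7! = 5040.
Probability = 407/5040 = 407/5040.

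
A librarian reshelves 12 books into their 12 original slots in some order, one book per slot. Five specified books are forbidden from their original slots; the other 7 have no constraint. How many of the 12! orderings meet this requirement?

Let A_j be the event that the j-th constrained one is fixed. By inclusion-exclusion over the 5 events:
Σ_{j=0}^{5} (-1)^j C(5,j)(12-j)!
= C(5,0)·12! - C(5,1)·11! + C(5,2)·10! - C(5,3)·9! + C(5,4)·8! - C(5,5)·7!
= 479001600 - 199584000 + 36288000 - 3628800 + 201600 - 5040
= 312273360

312273360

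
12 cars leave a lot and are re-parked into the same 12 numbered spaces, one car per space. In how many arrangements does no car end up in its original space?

Use !n = n·!(n-1) + (-1)^n.
!12 = 12·14684570 + 1 = 176214841

176214841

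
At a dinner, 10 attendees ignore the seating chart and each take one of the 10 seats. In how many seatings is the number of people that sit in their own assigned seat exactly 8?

Choose which 8 of the 10 are fixed: C(10,8) = 45.
The remaining 2 must be deranged: !2 = 1.
Total: 45 × 1 = 45.

45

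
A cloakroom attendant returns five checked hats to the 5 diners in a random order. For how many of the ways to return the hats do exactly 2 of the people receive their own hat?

20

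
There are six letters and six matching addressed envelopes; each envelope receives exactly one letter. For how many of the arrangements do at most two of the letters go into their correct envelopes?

664

Sum C(6,i)·!(6-i) for i = 0..2:
  i=0: C(6,0)·!6 = 1·265 = 265
  i=1: C(6,1)·!5 = 6·44 = 264
  i=2: C(6,2)·!4 = 15·9 = 135
Total = 664.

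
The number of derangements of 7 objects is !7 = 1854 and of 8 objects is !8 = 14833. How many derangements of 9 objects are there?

!9 = (9-1)·(!8 + !7) = 8·(14833 + 1854) = 8·16687 = 133496.

133496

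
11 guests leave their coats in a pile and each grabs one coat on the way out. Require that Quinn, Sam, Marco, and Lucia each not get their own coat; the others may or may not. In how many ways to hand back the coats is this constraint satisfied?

Let A_j be the event that the j-th constrained one is fixed. By inclusion-exclusion over the 4 events:
Σ_{j=0}^{4} (-1)^j C(4,j)(11-j)!
= C(4,0)·11! - C(4,1)·10! + C(4,2)·9! - C(4,3)·8! + C(4,4)·7!
= 39916800 - 14515200 + 2177280 - 161280 + 5040
= 27422640

27422640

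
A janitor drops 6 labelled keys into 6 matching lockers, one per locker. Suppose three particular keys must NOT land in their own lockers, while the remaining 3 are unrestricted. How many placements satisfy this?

426

Let A_j be the event that the j-th constrained one is fixed. By inclusion-exclusion over the 3 events:
Σ_{j=0}^{3} (-1)^j C(3,j)(6-j)!
= C(3,0)·6! - C(3,1)·5! + C(3,2)·4! - C(3,3)·3!
= 720 - 360 + 72 - 6
= 426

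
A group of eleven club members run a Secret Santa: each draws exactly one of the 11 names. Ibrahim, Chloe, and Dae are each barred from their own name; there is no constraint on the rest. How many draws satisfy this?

30078720

Inclusion-exclusion on the 3 forbidden self-matches:
Σ_{j=0}^{3} (-1)^j C(3,j)(11-j)!
= C(3,0)·11! - C(3,1)·10! + C(3,2)·9! - C(3,3)·8!
= 39916800 - 10886400 + 1088640 - 40320
= 30078720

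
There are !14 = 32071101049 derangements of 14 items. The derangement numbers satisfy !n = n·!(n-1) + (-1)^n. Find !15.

481066515734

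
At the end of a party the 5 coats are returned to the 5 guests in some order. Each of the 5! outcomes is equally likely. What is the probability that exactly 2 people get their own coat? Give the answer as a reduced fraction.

1/6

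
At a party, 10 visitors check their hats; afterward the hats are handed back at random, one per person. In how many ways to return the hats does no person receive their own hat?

1334961

!10 is the nearest integer to 10!/e.
10! = 3628800, and 3628800/e ≈ 1334960.92, so !10 = 1334961.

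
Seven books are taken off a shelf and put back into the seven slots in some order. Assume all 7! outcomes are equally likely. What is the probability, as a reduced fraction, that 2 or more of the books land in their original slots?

1331/5040

Favorable outcomes: Σ_{i≥2} C(7,i)·!(7-i) = 21·44 + 35·9 + 35·2 + 21·1 + 7·0 + 1·1 = 1331.
Total outcomes: 7! = 5040.
Probability = 1331/5040 = 1331/5040.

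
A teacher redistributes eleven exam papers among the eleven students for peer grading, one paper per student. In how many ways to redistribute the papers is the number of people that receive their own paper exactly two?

7342280

Choose which 2 of the 11 are fixed: C(11,2) = 55.
The other 9 form a derangement: !9 = 133496.
Total: 55 × 133496 = 7342280.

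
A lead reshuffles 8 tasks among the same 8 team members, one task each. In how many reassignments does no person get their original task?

14833

Use !n = (n-1)(!(n-1) + !(n-2)).
!8 = 7·(1854 + 265) = 7·2119 = 14833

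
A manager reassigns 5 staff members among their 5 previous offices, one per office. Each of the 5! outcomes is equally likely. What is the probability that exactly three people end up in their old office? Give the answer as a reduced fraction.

1/12

Favorable outcomes: C(5,3)·!2 = 10·1 = 10.
Total outcomes: 5! = 120.
Probability = 10/120 = 1/12.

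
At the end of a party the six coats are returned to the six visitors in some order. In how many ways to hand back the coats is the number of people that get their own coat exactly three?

Pick the 3 fixed positions: C(6,3) = 20 ways.
The remaining 3 must be deranged: !3 = 2.
Total: 20 × 2 = 40.

40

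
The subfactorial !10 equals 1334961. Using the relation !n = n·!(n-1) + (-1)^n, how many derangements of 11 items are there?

!11 = 11·1334961 - 1 = 14684570.

14684570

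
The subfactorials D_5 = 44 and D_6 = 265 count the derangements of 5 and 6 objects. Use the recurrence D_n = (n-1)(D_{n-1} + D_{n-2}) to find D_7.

1854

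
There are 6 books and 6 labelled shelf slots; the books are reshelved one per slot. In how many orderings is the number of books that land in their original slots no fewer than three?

56

Sum C(6,i)·!(6-i) for i = 3..6:
  i=3: C(6,3)·!3 = 20·2 = 40
  i=4: C(6,4)·!2 = 15·1 = 15
  i=5: C(6,5)·!1 = 6·0 = 0
  i=6: C(6,6)·!0 = 1·1 = 1
Total = 56.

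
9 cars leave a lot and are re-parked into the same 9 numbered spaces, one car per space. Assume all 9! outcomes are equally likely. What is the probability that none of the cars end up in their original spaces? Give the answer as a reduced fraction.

Favorable outcomes: !9 = 133496.
Total outcomes: 9! = 362880.
Probability = 133496/362880 = 16687/45360.

16687/45360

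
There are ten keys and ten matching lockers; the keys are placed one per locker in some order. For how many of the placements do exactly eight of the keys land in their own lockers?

Pick the 8 fixed positions: C(10,8) = 45 ways.
The remaining 2 must be deranged: !2 = 1.
Total: 45 × 1 = 45.

45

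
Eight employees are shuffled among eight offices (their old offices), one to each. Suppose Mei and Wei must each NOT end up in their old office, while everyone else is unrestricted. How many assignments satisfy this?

Let A_j be the event that the j-th constrained one is fixed. By inclusion-exclusion over the 2 events:
Σ_{j=0}^{2} (-1)^j C(2,j)(8-j)!
= C(2,0)·8! - C(2,1)·7! + C(2,2)·6!
= 40320 - 10080 + 720
= 30960

30960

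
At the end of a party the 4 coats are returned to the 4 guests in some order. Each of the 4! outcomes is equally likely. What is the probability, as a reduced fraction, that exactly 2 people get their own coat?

1/4

Favorable outcomes: C(4,2)·!2 = 6·1 = 6.
Total outcomes: 4! = 24.
Probability = 6/24 = 1/4.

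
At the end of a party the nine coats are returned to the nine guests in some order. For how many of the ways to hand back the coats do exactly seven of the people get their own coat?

36

Pick the 7 fixed positions: C(9,7) = 36 ways.
The remaining 2 must be deranged: !2 = 1.
Total: 36 × 1 = 36.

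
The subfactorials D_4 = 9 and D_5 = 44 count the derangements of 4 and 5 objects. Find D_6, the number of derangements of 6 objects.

D_6 = (6-1)·(D_5 + D_4) = 5·(44 + 9) = 5·53 = 265.

265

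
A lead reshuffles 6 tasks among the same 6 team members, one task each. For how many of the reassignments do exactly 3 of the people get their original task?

40

Pick the 3 fixed positions: C(6,3) = 20 ways.
The other 3 form a derangement: !3 = 2.
Total: 20 × 2 = 40.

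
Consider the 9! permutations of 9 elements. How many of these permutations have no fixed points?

Use !n = n·!(n-1) + (-1)^n.
!9 = 9·14833 - 1 = 133496

133496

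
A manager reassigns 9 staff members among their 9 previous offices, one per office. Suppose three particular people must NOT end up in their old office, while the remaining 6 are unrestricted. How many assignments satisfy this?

256320

Inclusion-exclusion on the 3 forbidden self-matches:
Σ_{j=0}^{3} (-1)^j C(3,j)(9-j)!
= C(3,0)·9! - C(3,1)·8! + C(3,2)·7! - C(3,3)·6!
= 362880 - 120960 + 15120 - 720
= 256320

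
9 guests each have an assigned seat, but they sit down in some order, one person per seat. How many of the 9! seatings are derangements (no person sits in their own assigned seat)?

The number of derangements of 9 is !9 = Σ_{k=0}^{9} (-1)^k·9!/k!
= 9! - 9!/1! + 9!/2! - 9!/3! + 9!/4! - 9!/5! + 9!/6! - 9!/7! + 9!/8! - 9!/9!
= 362880 - 362880 + 181440 - 60480 + 15120 - 3024 + 504 - 72 + 9 - 1
= 133496

133496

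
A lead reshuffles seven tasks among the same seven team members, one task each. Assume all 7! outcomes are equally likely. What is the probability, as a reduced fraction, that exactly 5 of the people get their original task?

Favorable outcomes: C(7,5)·!2 = 21·1 = 21.
Total outcomes: 7! = 5040.
Probability = 21/5040 = 1/240.

1/240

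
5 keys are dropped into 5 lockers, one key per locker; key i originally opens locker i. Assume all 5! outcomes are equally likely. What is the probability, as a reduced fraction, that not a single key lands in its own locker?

Favorable outcomes: !5 = 44.
Total outcomes: 5! = 120.
Probability = 44/120 = 11/30.

11/30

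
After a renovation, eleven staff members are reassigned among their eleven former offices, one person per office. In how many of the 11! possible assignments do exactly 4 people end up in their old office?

611820

Choose which 4 of the 11 are fixed: C(11,4) = 330.
The remaining 7 must be deranged: !7 = 1854.
Total: 330 × 1854 = 611820.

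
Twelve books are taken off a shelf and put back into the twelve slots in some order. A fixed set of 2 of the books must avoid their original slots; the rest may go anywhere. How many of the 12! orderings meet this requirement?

Let A_j be the event that the j-th constrained one is fixed. By inclusion-exclusion over the 2 events:
Σ_{j=0}^{2} (-1)^j C(2,j)(12-j)!
= C(2,0)·12! - C(2,1)·11! + C(2,2)·10!
= 479001600 - 79833600 + 3628800
= 402796800

402796800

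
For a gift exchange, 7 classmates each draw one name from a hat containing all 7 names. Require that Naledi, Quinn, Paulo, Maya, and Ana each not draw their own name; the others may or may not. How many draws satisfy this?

Let A_j be the event that the j-th constrained one is fixed. By inclusion-exclusion over the 5 events:
Σ_{j=0}^{5} (-1)^j C(5,j)(7-j)!
= C(5,0)·7! - C(5,1)·6! + C(5,2)·5! - C(5,3)·4! + C(5,4)·3! - C(5,5)·2!
= 5040 - 3600 + 1200 - 240 + 30 - 2
= 2428

2428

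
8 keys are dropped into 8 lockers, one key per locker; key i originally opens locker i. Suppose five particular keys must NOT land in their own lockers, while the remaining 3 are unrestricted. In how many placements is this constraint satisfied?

21234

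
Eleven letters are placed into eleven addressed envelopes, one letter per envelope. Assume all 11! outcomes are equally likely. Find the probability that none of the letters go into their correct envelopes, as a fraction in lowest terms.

Favorable outcomes: !11 = 14684570.
Total outcomes: 11! = 39916800.
Probability = 14684570/39916800 = 1468457/3991680.

1468457/3991680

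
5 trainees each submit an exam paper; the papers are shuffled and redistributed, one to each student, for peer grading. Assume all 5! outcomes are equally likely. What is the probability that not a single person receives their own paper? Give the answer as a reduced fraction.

Favorable outcomes: !5 = 44.
Total outcomes: 5! = 120.
Probability = 44/120 = 11/30.

11/30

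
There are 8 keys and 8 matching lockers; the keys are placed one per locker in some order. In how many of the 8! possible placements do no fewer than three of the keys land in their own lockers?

3235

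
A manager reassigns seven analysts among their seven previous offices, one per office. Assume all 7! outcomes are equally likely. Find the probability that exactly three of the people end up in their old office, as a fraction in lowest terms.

Favorable outcomes: C(7,3)·!4 = 35·9 = 315.
Total outcomes: 7! = 5040.
Probability = 315/5040 = 1/16.

1/16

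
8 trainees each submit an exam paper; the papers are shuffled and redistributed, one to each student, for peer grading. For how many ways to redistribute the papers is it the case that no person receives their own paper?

!8 = 8! · Σ_{k=0}^{8} (-1)^k/k!
= 8! - 8!/1! + 8!/2! - 8!/3! + 8!/4! - 8!/5! + 8!/6! - 8!/7! + 8!/8!
= 40320 - 40320 + 20160 - 6720 + 1680 - 336 + 56 - 8 + 1
= 14833

14833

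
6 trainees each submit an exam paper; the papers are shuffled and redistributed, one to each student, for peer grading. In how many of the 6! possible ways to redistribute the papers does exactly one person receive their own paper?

Choose which one of the 6 is fixed: C(6,1) = 6.
The other 5 form a derangement: !5 = 44.
Total: 6 × 44 = 264.

264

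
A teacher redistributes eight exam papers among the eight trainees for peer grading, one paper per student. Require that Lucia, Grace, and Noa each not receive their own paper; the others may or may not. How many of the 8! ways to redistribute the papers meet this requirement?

27240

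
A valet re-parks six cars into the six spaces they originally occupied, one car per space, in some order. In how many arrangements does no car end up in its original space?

!6 = 6! · Σ_{k=0}^{6} (-1)^k/k!
= 6! - 6!/1! + 6!/2! - 6!/3! + 6!/4! - 6!/5! + 6!/6!
= 720 - 720 + 360 - 120 + 30 - 6 + 1
= 265

265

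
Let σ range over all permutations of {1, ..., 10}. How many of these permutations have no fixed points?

1334961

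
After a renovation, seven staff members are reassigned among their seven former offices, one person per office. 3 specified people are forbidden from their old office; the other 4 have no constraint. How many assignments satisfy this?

Inclusion-exclusion on the 3 forbidden self-matches:
Σ_{j=0}^{3} (-1)^j C(3,j)(7-j)!
= C(3,0)·7! - C(3,1)·6! + C(3,2)·5! - C(3,3)·4!
= 5040 - 2160 + 360 - 24
= 3216

3216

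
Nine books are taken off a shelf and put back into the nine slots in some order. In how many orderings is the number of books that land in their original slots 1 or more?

# with exactly i fixed is C(9,i)·!(9-i); sum over i=1..9:
  i=1: C(9,1)·!8 = 9·14833 = 133497
  i=2: C(9,2)·!7 = 36·1854 = 66744
  i=3: C(9,3)·!6 = 84·265 = 22260
  i=4: C(9,4)·!5 = 126·44 = 5544
  i=5: C(9,5)·!4 = 126·9 = 1134
  i=6: C(9,6)·!3 = 84·2 = 168
  i=7: C(9,7)·!2 = 36·1 = 36
  i=8: C(9,8)·!1 = 9·0 = 0
  i=9: C(9,9)·!0 = 1·1 = 1
Total = 229384.

229384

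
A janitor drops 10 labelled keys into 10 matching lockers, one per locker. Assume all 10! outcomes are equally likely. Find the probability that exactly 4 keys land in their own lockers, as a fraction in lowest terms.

53/3456

Favorable outcomes: C(10,4)·!6 = 210·265 = 55650.
Total outcomes: 10! = 3628800.
Probability = 55650/3628800 = 53/3456.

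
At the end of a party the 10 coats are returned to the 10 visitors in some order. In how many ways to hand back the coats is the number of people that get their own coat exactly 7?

Pick the 7 fixed positions: C(10,7) = 120 ways.
The remaining 3 must be deranged: !3 = 2.
Total: 120 × 2 = 240.

240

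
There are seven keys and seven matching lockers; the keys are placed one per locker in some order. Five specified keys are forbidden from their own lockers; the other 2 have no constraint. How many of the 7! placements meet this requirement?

Inclusion-exclusion on the 5 forbidden self-matches:
Σ_{j=0}^{5} (-1)^j C(5,j)(7-j)!
= C(5,0)·7! - C(5,1)·6! + C(5,2)·5! - C(5,3)·4! + C(5,4)·3! - C(5,5)·2!
= 5040 - 3600 + 1200 - 240 + 30 - 2
= 2428

2428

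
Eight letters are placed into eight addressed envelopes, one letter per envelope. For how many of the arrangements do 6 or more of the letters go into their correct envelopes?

29

# with exactly i fixed is C(8,i)·!(8-i); sum over i=6..8:
  i=6: C(8,6)·!2 = 28·1 = 28
  i=7: C(8,7)·!1 = 8·0 = 0
  i=8: C(8,8)·!0 = 1·1 = 1
Total = 29.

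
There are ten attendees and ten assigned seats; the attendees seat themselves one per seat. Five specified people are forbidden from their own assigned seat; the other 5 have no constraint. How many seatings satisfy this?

2170680

Let A_j be the event that the j-th constrained one is fixed. By inclusion-exclusion over the 5 events:
Σ_{j=0}^{5} (-1)^j C(5,j)(10-j)!
= C(5,0)·10! - C(5,1)·9! + C(5,2)·8! - C(5,3)·7! + C(5,4)·6! - C(5,5)·5!
= 3628800 - 1814400 + 403200 - 50400 + 3600 - 120
= 2170680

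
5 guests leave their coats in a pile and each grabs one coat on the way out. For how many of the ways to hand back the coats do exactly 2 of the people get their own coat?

20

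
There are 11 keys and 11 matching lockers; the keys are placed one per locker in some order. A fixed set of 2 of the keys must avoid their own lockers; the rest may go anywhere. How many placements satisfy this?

33022080

Let A_j be the event that the j-th constrained one is fixed. By inclusion-exclusion over the 2 events:
Σ_{j=0}^{2} (-1)^j C(2,j)(11-j)!
= C(2,0)·11! - C(2,1)·10! + C(2,2)·9!
= 39916800 - 7257600 + 362880
= 33022080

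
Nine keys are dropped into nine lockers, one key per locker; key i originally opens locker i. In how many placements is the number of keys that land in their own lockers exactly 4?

5544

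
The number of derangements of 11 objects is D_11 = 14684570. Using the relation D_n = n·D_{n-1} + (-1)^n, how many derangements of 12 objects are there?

176214841

D_12 = 12·14684570 + 1 = 176214841.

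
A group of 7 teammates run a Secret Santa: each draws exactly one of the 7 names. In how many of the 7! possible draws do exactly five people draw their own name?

Pick the 5 fixed positions: C(7,5) = 21 ways.
The other 2 form a derangement: !2 = 1.
Total: 21 × 1 = 21.

21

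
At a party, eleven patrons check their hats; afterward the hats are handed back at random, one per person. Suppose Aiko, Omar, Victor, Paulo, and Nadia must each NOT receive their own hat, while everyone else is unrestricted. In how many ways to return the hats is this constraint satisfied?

25022880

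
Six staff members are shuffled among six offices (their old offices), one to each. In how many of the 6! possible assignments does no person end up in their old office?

265

Recurrence: !6 = 6·!5 + (-1)^6.
!6 = 6·44 + 1 = 265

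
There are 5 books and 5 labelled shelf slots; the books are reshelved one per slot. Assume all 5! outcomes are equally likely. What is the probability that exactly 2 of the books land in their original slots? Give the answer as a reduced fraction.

1/6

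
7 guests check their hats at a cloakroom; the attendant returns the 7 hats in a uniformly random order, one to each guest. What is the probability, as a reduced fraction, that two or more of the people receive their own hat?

1331/5040

Favorable outcomes: Σ_{i≥2} C(7,i)·!(7-i) = 21·44 + 35·9 + 35·2 + 21·1 + 7·0 + 1·1 = 1331.
Total outcomes: 7! = 5040.
Probability = 1331/5040 = 1331/5040.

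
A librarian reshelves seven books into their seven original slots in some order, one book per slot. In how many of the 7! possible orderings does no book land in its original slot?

1854

The number of derangements of 7 is !7 = Σ_{k=0}^{7} (-1)^k·7!/k!
= 7! - 7!/1! + 7!/2! - 7!/3! + 7!/4! - 7!/5! + 7!/6! - 7!/7!
= 5040 - 5040 + 2520 - 840 + 210 - 42 + 7 - 1
= 1854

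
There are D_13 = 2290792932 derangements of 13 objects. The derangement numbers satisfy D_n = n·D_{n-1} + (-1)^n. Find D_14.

32071101049

D_14 = 14·2290792932 + 1 = 32071101049.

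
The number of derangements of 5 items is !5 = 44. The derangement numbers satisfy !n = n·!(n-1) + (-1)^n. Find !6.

265

!6 = 6·44 + 1 = 265.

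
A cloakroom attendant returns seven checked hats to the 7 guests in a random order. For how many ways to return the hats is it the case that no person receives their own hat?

1854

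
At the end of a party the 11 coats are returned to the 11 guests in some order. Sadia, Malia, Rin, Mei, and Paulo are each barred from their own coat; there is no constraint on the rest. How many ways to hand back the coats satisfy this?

25022880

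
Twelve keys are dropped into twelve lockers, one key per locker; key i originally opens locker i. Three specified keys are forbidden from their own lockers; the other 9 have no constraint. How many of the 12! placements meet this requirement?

369774720

Let A_j be the event that the j-th constrained one is fixed. By inclusion-exclusion over the 3 events:
Σ_{j=0}^{3} (-1)^j C(3,j)(12-j)!
= C(3,0)·12! - C(3,1)·11! + C(3,2)·10! - C(3,3)·9!
= 479001600 - 119750400 + 10886400 - 362880
= 369774720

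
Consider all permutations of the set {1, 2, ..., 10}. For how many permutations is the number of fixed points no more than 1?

2669921

Sum C(10,i)·!(10-i) for i = 0..1:
  i=0: C(10,0)·!10 = 1·1334961 = 1334961
  i=1: C(10,1)·!9 = 10·133496 = 1334960
Total = 2669921.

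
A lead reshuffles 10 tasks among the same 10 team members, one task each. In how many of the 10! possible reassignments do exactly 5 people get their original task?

11088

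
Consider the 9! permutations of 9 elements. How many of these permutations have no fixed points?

Recurrence: !9 = 8·(!8 + !7).
!9 = 8·(14833 + 1854) = 8·16687 = 133496

133496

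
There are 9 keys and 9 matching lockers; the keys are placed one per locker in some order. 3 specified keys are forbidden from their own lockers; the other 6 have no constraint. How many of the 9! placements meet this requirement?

256320

Inclusion-exclusion on the 3 forbidden self-matches:
Σ_{j=0}^{3} (-1)^j C(3,j)(9-j)!
= C(3,0)·9! - C(3,1)·8! + C(3,2)·7! - C(3,3)·6!
= 362880 - 120960 + 15120 - 720
= 256320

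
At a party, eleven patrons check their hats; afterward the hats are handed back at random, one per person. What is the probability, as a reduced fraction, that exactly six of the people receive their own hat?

Favorable outcomes: C(11,6)·!5 = 462·44 = 20328.
Total outcomes: 11! = 39916800.
Probability = 20328/39916800 = 11/21600.

11/21600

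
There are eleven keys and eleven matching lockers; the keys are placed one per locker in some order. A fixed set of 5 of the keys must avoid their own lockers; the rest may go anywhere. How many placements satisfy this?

Inclusion-exclusion on the 5 forbidden self-matches:
Σ_{j=0}^{5} (-1)^j C(5,j)(11-j)!
= C(5,0)·11! - C(5,1)·10! + C(5,2)·9! - C(5,3)·8! + C(5,4)·7! - C(5,5)·6!
= 39916800 - 18144000 + 3628800 - 403200 + 25200 - 720
= 25022880

25022880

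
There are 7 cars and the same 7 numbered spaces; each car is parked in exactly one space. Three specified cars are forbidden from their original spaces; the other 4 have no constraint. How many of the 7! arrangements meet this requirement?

3216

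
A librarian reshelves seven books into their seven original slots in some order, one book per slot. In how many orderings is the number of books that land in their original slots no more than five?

5039

# with exactly i fixed is C(7,i)·!(7-i); sum over i=0..5:
  i=0: C(7,0)·!7 = 1·1854 = 1854
  i=1: C(7,1)·!6 = 7·265 = 1855
  i=2: C(7,2)·!5 = 21·44 = 924
  i=3: C(7,3)·!4 = 35·9 = 315
  i=4: C(7,4)·!3 = 35·2 = 70
  i=5: C(7,5)·!2 = 21·1 = 21
Total = 5039.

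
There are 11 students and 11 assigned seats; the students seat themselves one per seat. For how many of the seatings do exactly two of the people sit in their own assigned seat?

7342280

Pick the 2 fixed positions: C(11,2) = 55 ways.
The remaining 9 must be deranged: !9 = 133496.
Total: 55 × 133496 = 7342280.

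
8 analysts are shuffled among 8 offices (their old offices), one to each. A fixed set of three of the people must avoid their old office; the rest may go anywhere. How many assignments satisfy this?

27240

Let A_j be the event that the j-th constrained one is fixed. By inclusion-exclusion over the 3 events:
Σ_{j=0}^{3} (-1)^j C(3,j)(8-j)!
= C(3,0)·8! - C(3,1)·7! + C(3,2)·6! - C(3,3)·5!
= 40320 - 15120 + 2160 - 120
= 27240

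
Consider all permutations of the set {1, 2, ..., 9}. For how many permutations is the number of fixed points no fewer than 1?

# with exactly i fixed is C(9,i)·!(9-i); sum over i=1..9:
  i=1: C(9,1)·!8 = 9·14833 = 133497
  i=2: C(9,2)·!7 = 36·1854 = 66744
  i=3: C(9,3)·!6 = 84·265 = 22260
  i=4: C(9,4)·!5 = 126·44 = 5544
  i=5: C(9,5)·!4 = 126·9 = 1134
  i=6: C(9,6)·!3 = 84·2 = 168
  i=7: C(9,7)·!2 = 36·1 = 36
  i=8: C(9,8)·!1 = 9·0 = 0
  i=9: C(9,9)·!0 = 1·1 = 1
Total = 229384.

229384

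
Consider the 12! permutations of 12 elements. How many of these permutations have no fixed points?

176214841

!12 is the nearest integer to 12!/e.
12! = 479001600, and 479001600/e ≈ 176214840.93, so !12 = 176214841.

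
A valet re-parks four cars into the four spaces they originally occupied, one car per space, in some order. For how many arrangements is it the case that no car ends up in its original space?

The number of derangements of 4 is !4 = Σ_{k=0}^{4} (-1)^k·4!/k!
= 4! - 4!/1! + 4!/2! - 4!/3! + 4!/4!
= 24 - 24 + 12 - 4 + 1
= 9

9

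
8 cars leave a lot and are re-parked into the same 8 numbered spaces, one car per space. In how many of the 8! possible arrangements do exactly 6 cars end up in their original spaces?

28

Pick the 6 fixed positions: C(8,6) = 28 ways.
The other 2 form a derangement: !2 = 1.
Total: 28 × 1 = 28.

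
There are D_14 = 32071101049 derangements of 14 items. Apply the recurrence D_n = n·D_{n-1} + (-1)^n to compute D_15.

D_15 = 15·32071101049 - 1 = 481066515734.

481066515734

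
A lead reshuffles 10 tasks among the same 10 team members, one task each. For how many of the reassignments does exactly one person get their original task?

Pick the single fixed position: C(10,1) = 10 ways.
The remaining 9 must be deranged: !9 = 133496.
Total: 10 × 133496 = 1334960.

1334960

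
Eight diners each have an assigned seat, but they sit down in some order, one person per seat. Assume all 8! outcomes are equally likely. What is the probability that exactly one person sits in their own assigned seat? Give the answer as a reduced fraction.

Favorable outcomes: C(8,1)·!7 = 8·1854 = 14832.
Total outcomes: 8! = 40320.
Probability = 14832/40320 = 103/280.

103/280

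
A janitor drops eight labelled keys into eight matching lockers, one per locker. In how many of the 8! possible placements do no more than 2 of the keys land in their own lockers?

37085

# with exactly i fixed is C(8,i)·!(8-i); sum over i=0..2:
  i=0: C(8,0)·!8 = 1·14833 = 14833
  i=1: C(8,1)·!7 = 8·1854 = 14832
  i=2: C(8,2)·!6 = 28·265 = 7420
Total = 37085.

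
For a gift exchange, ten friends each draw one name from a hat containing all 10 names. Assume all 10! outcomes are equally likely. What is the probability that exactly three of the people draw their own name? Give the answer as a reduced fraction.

Favorable outcomes: C(10,3)·!7 = 120·1854 = 222480.
Total outcomes: 10! = 3628800.
Probability = 222480/3628800 = 103/1680.

103/1680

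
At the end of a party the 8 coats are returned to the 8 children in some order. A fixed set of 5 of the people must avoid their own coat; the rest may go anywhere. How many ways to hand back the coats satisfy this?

Inclusion-exclusion on the 5 forbidden self-matches:
Σ_{j=0}^{5} (-1)^j C(5,j)(8-j)!
= C(5,0)·8! - C(5,1)·7! + C(5,2)·6! - C(5,3)·5! + C(5,4)·4! - C(5,5)·3!
= 40320 - 25200 + 7200 - 1200 + 120 - 6
= 21234

21234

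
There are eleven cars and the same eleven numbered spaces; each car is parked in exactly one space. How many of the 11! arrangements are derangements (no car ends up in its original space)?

Use !n = n·!(n-1) + (-1)^n.
!11 = 11·1334961 - 1 = 14684570

14684570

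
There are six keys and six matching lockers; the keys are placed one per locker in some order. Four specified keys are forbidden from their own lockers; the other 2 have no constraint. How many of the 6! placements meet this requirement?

362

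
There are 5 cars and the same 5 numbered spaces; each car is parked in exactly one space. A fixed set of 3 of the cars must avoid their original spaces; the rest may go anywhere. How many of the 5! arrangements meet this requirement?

64

Inclusion-exclusion on the 3 forbidden self-matches:
Σ_{j=0}^{3} (-1)^j C(3,j)(5-j)!
= C(3,0)·5! - C(3,1)·4! + C(3,2)·3! - C(3,3)·2!
= 120 - 72 + 18 - 2
= 64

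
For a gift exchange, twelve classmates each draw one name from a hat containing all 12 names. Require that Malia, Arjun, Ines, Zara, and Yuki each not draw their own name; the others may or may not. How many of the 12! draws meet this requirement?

312273360

Inclusion-exclusion on the 5 forbidden self-matches:
Σ_{j=0}^{5} (-1)^j C(5,j)(12-j)!
= C(5,0)·12! - C(5,1)·11! + C(5,2)·10! - C(5,3)·9! + C(5,4)·8! - C(5,5)·7!
= 479001600 - 199584000 + 36288000 - 3628800 + 201600 - 5040
= 312273360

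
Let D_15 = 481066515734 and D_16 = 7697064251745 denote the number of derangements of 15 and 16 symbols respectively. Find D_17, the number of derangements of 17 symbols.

D_17 = (17-1)·(D_16 + D_15) = 16·(7697064251745 + 481066515734) = 16·8178130767479 = 130850092279664.

130850092279664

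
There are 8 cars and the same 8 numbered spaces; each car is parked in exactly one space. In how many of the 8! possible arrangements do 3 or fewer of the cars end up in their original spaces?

# with exactly i fixed is C(8,i)·!(8-i); sum over i=0..3:
  i=0: C(8,0)·!8 = 1·14833 = 14833
  i=1: C(8,1)·!7 = 8·1854 = 14832
  i=2: C(8,2)·!6 = 28·265 = 7420
  i=3: C(8,3)·!5 = 56·44 = 2464
Total = 39549.

39549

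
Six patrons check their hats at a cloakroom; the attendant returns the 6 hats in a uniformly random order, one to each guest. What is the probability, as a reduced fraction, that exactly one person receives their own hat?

Favorable outcomes: C(6,1)·!5 = 6·44 = 264.
Total outcomes: 6! = 720.
Probability = 264/720 = 11/30.

11/30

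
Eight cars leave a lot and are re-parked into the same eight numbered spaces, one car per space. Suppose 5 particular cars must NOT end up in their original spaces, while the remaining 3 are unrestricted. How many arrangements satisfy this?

Let A_j be the event that the j-th constrained one is fixed. By inclusion-exclusion over the 5 events:
Σ_{j=0}^{5} (-1)^j C(5,j)(8-j)!
= C(5,0)·8! - C(5,1)·7! + C(5,2)·6! - C(5,3)·5! + C(5,4)·4! - C(5,5)·3!
= 40320 - 25200 + 7200 - 1200 + 120 - 6
= 21234

21234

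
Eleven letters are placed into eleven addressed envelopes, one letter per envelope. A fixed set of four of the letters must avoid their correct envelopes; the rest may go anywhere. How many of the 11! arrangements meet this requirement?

Let A_j be the event that the j-th constrained one is fixed. By inclusion-exclusion over the 4 events:
Σ_{j=0}^{4} (-1)^j C(4,j)(11-j)!
= C(4,0)·11! - C(4,1)·10! + C(4,2)·9! - C(4,3)·8! + C(4,4)·7!
= 39916800 - 14515200 + 2177280 - 161280 + 5040
= 27422640

27422640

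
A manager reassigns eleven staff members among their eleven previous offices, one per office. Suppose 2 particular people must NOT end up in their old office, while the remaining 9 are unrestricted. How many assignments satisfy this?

33022080

Let A_j be the event that the j-th constrained one is fixed. By inclusion-exclusion over the 2 events:
Σ_{j=0}^{2} (-1)^j C(2,j)(11-j)!
= C(2,0)·11! - C(2,1)·10! + C(2,2)·9!
= 39916800 - 7257600 + 362880
= 33022080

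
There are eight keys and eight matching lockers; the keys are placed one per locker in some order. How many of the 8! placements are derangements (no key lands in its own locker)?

14833

!8 is the nearest integer to 8!/e.
8! = 40320, and 40320/e ≈ 14832.90, so !8 = 14833.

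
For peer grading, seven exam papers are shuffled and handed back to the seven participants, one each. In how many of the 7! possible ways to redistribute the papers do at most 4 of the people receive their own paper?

Sum C(7,i)·!(7-i) for i = 0..4:
  i=0: C(7,0)·!7 = 1·1854 = 1854
  i=1: C(7,1)·!6 = 7·265 = 1855
  i=2: C(7,2)·!5 = 21·44 = 924
  i=3: C(7,3)·!4 = 35·9 = 315
  i=4: C(7,4)·!3 = 35·2 = 70
Total = 5018.

5018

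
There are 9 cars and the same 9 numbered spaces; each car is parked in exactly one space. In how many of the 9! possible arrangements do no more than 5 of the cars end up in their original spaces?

362675

Sum C(9,i)·!(9-i) for i = 0..5:
  i=0: C(9,0)·!9 = 1·133496 = 133496
  i=1: C(9,1)·!8 = 9·14833 = 133497
  i=2: C(9,2)·!7 = 36·1854 = 66744
  i=3: C(9,3)·!6 = 84·265 = 22260
  i=4: C(9,4)·!5 = 126·44 = 5544
  i=5: C(9,5)·!4 = 126·9 = 1134
Total = 362675.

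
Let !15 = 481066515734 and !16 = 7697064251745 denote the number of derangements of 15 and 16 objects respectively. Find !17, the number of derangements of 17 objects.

130850092279664

!17 = (17-1)·(!16 + !15) = 16·(7697064251745 + 481066515734) = 16·8178130767479 = 130850092279664.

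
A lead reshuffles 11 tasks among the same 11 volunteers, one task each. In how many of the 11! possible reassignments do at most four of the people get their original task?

39770686

# with exactly i fixed is C(11,i)·!(11-i); sum over i=0..4:
  i=0: C(11,0)·!11 = 1·14684570 = 14684570
  i=1: C(11,1)·!10 = 11·1334961 = 14684571
  i=2: C(11,2)·!9 = 55·133496 = 7342280
  i=3: C(11,3)·!8 = 165·14833 = 2447445
  i=4: C(11,4)·!7 = 330·1854 = 611820
Total = 39770686.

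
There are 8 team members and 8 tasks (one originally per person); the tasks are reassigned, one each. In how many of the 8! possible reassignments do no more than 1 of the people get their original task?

29665

Sum C(8,i)·!(8-i) for i = 0..1:
  i=0: C(8,0)·!8 = 1·14833 = 14833
  i=1: C(8,1)·!7 = 8·1854 = 14832
Total = 29665.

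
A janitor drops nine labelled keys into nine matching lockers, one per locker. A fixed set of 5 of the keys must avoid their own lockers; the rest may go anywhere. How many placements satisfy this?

205056

Let A_j be the event that the j-th constrained one is fixed. By inclusion-exclusion over the 5 events:
Σ_{j=0}^{5} (-1)^j C(5,j)(9-j)!
= C(5,0)·9! - C(5,1)·8! + C(5,2)·7! - C(5,3)·6! + C(5,4)·5! - C(5,5)·4!
= 362880 - 201600 + 50400 - 7200 + 600 - 24
= 205056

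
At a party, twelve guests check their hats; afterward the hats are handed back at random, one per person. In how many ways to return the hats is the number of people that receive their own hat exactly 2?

88107426

Choose which 2 of the 12 are fixed: C(12,2) = 66.
The remaining 10 must be deranged: !10 = 1334961.
Total: 66 × 1334961 = 88107426.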